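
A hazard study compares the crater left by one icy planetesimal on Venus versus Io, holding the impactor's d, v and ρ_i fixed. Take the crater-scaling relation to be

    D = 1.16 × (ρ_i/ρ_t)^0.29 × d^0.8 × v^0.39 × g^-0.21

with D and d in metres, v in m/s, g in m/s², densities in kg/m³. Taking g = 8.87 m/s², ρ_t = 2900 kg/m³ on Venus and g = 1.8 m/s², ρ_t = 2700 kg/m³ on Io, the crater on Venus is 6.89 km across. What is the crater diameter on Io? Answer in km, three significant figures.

The impactor-only factors (d, v, ρ_i) cancel in the ratio, leaving D_Io/D_Venus = (g_Io/g_Venus)^-0.21 · (ρ_t,Venus/ρ_t,Io)^0.29.
(1.8/8.87)^-0.21 = 0.2029^-0.21 = 1.398
(2900/2700)^0.29 = 1.074^0.29 = 1.021
Ratio = 1.398 × 1.021 = 1.427
D_Io = 1.427 × 6.89 km = 9.83 km

D ≈ 9.83 km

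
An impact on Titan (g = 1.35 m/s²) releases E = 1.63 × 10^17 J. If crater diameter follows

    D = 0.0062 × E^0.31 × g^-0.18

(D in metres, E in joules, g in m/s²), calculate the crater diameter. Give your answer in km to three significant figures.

E^0.31 = (1.63 × 10^17)^0.31 = 2.167 × 10^5
g^-0.18 = 1.35^-0.18 = 0.9474
D = 0.0062 × 2.167 × 10^5 × 0.9474 = 1273 m
   = 1.273 km

D ≈ 1.27 km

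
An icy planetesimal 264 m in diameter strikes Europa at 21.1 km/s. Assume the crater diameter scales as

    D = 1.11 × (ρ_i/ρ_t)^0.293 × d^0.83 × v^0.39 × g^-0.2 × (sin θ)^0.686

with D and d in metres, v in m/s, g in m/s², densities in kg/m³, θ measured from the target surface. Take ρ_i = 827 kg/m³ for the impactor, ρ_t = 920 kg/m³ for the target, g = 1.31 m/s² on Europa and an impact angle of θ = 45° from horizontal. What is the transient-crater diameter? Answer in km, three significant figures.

In SI units: v = 21100 m/s.
(ρ_i/ρ_t)^0.293 = (827/920)^0.293 = 0.9693
d^0.83 = 264^0.83 = 102.3
v^0.39 = 21100^0.39 = 48.58
g^-0.2 = 1.31^-0.2 = 0.9474
(sin 45°)^0.686 = 0.7071^0.686 = 0.7884
D = 1.11 × 0.9693 × 102.3 × 48.58 × 0.9474 × 0.7884 = 3994 m
   = 3.994 km

D ≈ 3.99 km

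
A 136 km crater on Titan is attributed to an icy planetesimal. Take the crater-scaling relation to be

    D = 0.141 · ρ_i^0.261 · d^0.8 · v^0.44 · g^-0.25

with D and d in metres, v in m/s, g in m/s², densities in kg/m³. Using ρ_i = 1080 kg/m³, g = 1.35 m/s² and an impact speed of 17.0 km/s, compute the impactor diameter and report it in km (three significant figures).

d ≈ 16.0 km

Rearranging for d: d = [D / (0.141 · 1080^0.261 · 17000^0.44 · 1.35^-0.25)]^(1/0.8).
D = 136000 m.
1080^0.261 = 6.190
17000^0.44 = 72.68
1.35^-0.25 = 0.9277
Denominator = 0.141 × 6.190 × 72.68 × 0.9277 = 58.85
D / 58.85 = 136000 / 58.85 = 2311
d = 2311^(1/0.8) = 2311^1.25 = 16023 m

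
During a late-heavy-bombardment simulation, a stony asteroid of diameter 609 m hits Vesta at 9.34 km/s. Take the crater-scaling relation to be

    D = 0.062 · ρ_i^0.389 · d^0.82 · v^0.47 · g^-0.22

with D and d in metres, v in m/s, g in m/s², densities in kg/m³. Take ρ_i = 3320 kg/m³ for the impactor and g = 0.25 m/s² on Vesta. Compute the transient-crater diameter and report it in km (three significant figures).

In SI units: v = 9340 m/s.
ρ_i^0.389 = 3320^0.389 = 23.43
d^0.82 = 609^0.82 = 192.0
v^0.47 = 9340^0.47 = 73.46
g^-0.22 = 0.25^-0.22 = 1.357
D = 0.062 × 23.43 × 192.0 × 73.46 × 1.357 = 27803 m
   = 27.80 km

D ≈ 27.8 km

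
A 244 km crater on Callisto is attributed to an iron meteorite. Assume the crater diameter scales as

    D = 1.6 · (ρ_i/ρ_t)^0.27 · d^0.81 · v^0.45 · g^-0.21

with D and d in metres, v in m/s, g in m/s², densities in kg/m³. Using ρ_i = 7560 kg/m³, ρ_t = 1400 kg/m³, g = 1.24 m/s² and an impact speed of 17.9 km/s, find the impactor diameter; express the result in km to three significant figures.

Rearranging for d: d = [D / (1.6 · (7560/1400)^0.27 · 17900^0.45 · 1.24^-0.21)]^(1/0.81).
D = 244000 m.
(7560/1400)^0.27 = 1.577
17900^0.45 = 81.99
1.24^-0.21 = 0.9558
Denominator = 1.6 × 1.577 × 81.99 × 0.9558 = 197.7
D / 197.7 = 244000 / 197.7 = 1234
d = 1234^(1/0.81) = 1234^1.2346 = 6554 m

d ≈ 6.55 km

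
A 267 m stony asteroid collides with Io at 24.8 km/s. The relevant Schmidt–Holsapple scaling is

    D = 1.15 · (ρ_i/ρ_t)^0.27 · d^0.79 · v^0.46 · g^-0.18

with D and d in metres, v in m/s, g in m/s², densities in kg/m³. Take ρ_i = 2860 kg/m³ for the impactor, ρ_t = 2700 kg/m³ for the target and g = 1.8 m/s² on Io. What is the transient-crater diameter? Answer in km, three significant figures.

D ≈ 9.12 km

In SI units: v = 24800 m/s.
(ρ_i/ρ_t)^0.27 = (2860/2700)^0.27 = 1.016
d^0.79 = 267^0.79 = 82.59
v^0.46 = 24800^0.46 = 105.1
g^-0.18 = 1.8^-0.18 = 0.8996
D = 1.15 × 1.016 × 82.59 × 105.1 × 0.8996 = 9124 m
   = 9.124 km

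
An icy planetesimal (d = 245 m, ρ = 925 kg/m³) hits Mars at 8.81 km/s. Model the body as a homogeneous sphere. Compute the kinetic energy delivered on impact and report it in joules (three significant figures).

v = 8810 m/s.
Mass m = (π/6) ρ d³ = (π/6) × 925 × (245)³ = 7.123 × 10^9 kg
E = ½ m v² = 0.5 × 7.123 × 10^9 × (8810)² = 2.764 × 10^17 J

E ≈ 2.76 × 10^17 J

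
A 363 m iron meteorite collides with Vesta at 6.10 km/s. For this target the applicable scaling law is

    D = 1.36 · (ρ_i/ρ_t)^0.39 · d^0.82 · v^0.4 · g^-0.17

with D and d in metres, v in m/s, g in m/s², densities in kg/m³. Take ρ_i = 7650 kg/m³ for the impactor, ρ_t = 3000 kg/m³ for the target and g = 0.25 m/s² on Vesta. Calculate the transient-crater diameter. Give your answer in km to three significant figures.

D ≈ 10.2 km

In SI units: v = 6100 m/s.
(ρ_i/ρ_t)^0.39 = (7650/3000)^0.39 = 1.441
d^0.82 = 363^0.82 = 125.6
v^0.4 = 6100^0.4 = 32.67
g^-0.17 = 0.25^-0.17 = 1.266
D = 1.36 × 1.441 × 125.6 × 32.67 × 1.266 = 10181 m
   = 10.18 km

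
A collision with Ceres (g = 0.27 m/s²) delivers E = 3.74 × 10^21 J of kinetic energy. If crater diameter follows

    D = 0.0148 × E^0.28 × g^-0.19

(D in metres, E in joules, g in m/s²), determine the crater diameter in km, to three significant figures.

E^0.28 = (3.74 × 10^21)^0.28 = 1.097 × 10^6
g^-0.19 = 0.27^-0.19 = 1.282
D = 0.0148 × 1.097 × 10^6 × 1.282 = 20814 m
   = 20.81 km

D ≈ 20.8 km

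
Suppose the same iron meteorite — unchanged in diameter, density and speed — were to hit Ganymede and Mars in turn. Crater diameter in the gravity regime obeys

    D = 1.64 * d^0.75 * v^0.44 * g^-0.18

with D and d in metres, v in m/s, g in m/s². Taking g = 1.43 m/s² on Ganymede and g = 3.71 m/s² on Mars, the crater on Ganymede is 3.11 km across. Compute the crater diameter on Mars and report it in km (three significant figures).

All impactor-dependent factors cancel in the ratio, leaving D_Mars/D_Ganymede = (g_Mars/g_Ganymede)^-0.18.
(3.71/1.43)^-0.18 = 2.594^-0.18 = 0.8423
D_Mars = 0.8423 × 3.11 km = 2.62 km

D ≈ 2.62 km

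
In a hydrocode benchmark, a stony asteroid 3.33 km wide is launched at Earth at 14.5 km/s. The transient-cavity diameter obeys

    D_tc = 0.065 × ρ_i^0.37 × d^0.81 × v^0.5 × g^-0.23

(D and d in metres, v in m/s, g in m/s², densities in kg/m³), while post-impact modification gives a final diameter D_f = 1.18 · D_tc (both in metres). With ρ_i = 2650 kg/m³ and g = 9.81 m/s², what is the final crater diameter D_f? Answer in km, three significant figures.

In SI: d = 3330 m, v = 14500 m/s.
ρ_i^0.37 = 2650^0.37 = 18.48
d^0.81 = 3330^0.81 = 713.1
v^0.5 = 14500^0.5 = 120.4
g^-0.23 = 9.81^-0.23 = 0.5914
D_tc = 0.065 × 18.48 × 713.1 × 120.4 × 0.5914 = 60990 m
D_f = 1.18 × 60990 = 71968 m
     = 71.97 km

D_f ≈ 72.0 km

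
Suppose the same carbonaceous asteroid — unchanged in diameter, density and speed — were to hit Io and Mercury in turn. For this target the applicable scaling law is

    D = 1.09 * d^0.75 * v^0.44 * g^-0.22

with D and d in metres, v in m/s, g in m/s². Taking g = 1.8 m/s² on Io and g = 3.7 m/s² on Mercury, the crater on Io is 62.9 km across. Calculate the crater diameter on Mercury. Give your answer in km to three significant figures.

D ≈ 53.7 km

All impactor-dependent factors cancel in the ratio, leaving D_Mercury/D_Io = (g_Mercury/g_Io)^-0.22.
(3.7/1.8)^-0.22 = 2.056^-0.22 = 0.8534
D_Mercury = 0.8534 × 62.9 km = 53.7 km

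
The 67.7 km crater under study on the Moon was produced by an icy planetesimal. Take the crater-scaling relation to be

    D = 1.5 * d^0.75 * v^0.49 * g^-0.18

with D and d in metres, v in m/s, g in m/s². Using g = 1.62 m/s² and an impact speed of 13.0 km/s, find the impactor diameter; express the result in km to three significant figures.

d ≈ 3.70 km

Rearranging for d: d = [D / (1.5 · 13000^0.49 · 1.62^-0.18)]^(1/0.75).
D = 67700 m.
13000^0.49 = 103.7
1.62^-0.18 = 0.9168
Denominator = 1.5 × 103.7 × 0.9168 = 142.6
D / 142.6 = 67700 / 142.6 = 474.8
d = 474.8^(1/0.75) = 474.8^1.3333 = 3703 m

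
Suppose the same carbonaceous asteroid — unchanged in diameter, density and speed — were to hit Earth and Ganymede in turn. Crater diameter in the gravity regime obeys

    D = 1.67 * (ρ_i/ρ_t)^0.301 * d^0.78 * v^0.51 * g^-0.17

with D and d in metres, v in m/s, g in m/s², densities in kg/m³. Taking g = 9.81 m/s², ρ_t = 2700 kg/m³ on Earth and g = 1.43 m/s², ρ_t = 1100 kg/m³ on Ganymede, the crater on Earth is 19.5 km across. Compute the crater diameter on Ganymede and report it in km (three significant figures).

D ≈ 35.4 km

The impactor-only factors (d, v, ρ_i) cancel in the ratio, leaving D_Ganymede/D_Earth = (g_Ganymede/g_Earth)^-0.17 · (ρ_t,Earth/ρ_t,Ganymede)^0.301.
(1.43/9.81)^-0.17 = 0.1458^-0.17 = 1.387
(2700/1100)^0.301 = 2.455^0.301 = 1.310
Ratio = 1.387 × 1.310 = 1.817
D_Ganymede = 1.817 × 19.5 km = 35.4 km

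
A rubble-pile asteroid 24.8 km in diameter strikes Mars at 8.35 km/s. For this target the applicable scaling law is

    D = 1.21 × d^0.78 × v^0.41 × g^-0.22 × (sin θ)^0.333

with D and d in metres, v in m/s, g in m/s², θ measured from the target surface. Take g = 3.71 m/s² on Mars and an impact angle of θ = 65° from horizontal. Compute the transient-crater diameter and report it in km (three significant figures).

In SI units: d = 24800 m, v = 8350 m/s.
d^0.78 = 24800^0.78 = 2677
v^0.41 = 8350^0.41 = 40.54
g^-0.22 = 3.71^-0.22 = 0.7494
(sin 65°)^0.333 = 0.9063^0.333 = 0.9678
D = 1.21 × 2677 × 40.54 × 0.7494 × 0.9678 = 95239 m
   = 95.24 km

D ≈ 95.2 km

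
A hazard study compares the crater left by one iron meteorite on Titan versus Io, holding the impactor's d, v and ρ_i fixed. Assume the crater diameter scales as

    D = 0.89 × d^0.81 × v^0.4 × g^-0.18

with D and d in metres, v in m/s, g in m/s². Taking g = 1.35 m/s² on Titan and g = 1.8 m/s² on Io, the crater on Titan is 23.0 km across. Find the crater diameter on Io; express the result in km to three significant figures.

All impactor-dependent factors cancel in the ratio, leaving D_Io/D_Titan = (g_Io/g_Titan)^-0.18.
(1.8/1.35)^-0.18 = 1.333^-0.18 = 0.9496
D_Io = 0.9496 × 23.0 km = 21.8 km

D ≈ 21.8 km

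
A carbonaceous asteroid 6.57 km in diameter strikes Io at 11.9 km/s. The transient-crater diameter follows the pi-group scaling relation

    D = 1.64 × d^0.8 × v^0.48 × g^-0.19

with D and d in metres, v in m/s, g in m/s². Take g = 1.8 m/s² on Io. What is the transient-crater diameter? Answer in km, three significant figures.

D ≈ 150 km

In SI units: d = 6570 m, v = 11900 m/s.
d^0.8 = 6570^0.8 = 1133
v^0.48 = 11900^0.48 = 90.42
g^-0.19 = 1.8^-0.19 = 0.8943
D = 1.64 × 1133 × 90.42 × 0.8943 = 1.503 × 10^5 m
   = 150.3 km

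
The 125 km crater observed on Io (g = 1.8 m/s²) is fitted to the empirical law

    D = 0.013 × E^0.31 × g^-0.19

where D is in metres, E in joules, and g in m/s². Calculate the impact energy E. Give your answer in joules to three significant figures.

Rearranging: E = [D / (0.013 · g^-0.19)]^(1/0.31).
D = 125000 m.
g^-0.19 = 1.8^-0.19 = 0.8943
D / (0.013 × 0.8943) = 125000 / (0.01163) = 1.075 × 10^7
E = (1.075 × 10^7)^3.2258 = 4.807 × 10^22 J

E ≈ 4.81 × 10^22 J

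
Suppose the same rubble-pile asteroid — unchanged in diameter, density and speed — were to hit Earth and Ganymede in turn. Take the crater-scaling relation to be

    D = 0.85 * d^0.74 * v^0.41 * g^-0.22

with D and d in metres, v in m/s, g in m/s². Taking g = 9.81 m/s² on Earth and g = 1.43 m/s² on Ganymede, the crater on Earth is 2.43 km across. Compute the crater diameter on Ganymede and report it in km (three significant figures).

All impactor-dependent factors cancel in the ratio, leaving D_Ganymede/D_Earth = (g_Ganymede/g_Earth)^-0.22.
(1.43/9.81)^-0.22 = 0.1458^-0.22 = 1.527
D_Ganymede = 1.527 × 2.43 km = 3.71 km

D ≈ 3.71 km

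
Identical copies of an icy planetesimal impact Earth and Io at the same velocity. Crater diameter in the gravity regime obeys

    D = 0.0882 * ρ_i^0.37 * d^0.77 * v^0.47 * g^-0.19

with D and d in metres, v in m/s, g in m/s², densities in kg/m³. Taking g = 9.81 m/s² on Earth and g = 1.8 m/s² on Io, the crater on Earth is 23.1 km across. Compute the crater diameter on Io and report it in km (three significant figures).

All impactor-dependent factors cancel in the ratio, leaving D_Io/D_Earth = (g_Io/g_Earth)^-0.19.
(1.8/9.81)^-0.19 = 0.1835^-0.19 = 1.380
D_Io = 1.380 × 23.1 km = 31.9 km

D ≈ 31.9 km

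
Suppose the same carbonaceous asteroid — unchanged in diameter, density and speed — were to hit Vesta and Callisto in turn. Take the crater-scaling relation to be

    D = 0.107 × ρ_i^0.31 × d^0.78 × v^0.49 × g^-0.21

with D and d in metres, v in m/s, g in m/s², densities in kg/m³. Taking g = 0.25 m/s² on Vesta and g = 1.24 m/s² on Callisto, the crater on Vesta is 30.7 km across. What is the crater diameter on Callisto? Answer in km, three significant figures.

D ≈ 21.9 km

All impactor-dependent factors cancel in the ratio, leaving D_Callisto/D_Vesta = (g_Callisto/g_Vesta)^-0.21.
(1.24/0.25)^-0.21 = 4.960^-0.21 = 0.7144
D_Callisto = 0.7144 × 30.7 km = 21.9 km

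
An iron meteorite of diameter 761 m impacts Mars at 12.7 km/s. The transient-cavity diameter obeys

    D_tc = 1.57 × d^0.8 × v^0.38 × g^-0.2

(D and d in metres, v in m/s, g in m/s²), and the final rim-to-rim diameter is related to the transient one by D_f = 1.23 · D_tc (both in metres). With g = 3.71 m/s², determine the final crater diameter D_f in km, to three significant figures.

v = 12700 m/s.
d^0.8 = 761^0.8 = 201.9
v^0.38 = 12700^0.38 = 36.26
g^-0.2 = 3.71^-0.2 = 0.7694
D_tc = 1.57 × 201.9 × 36.26 × 0.7694 = 8843 m
D_f = 1.23 × 8843 = 10877 m
     = 10.88 km

D_f ≈ 10.9 km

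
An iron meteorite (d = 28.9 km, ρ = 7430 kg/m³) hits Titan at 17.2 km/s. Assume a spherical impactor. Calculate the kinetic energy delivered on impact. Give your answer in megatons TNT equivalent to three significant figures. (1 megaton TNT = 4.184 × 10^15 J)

E ≈ 3.32 × 10^9 Mt TNT

d = 28900 m; v = 17200 m/s.
Mass m = (π/6) ρ d³ = (π/6) × 7430 × (28900)³ = 9.390 × 10^16 kg
E = ½ m v² = 0.5 × 9.390 × 10^16 × (17200)² = 1.389 × 10^25 J
   = 1.389 × 10^25 / 4.184×10^15 = 3.320 × 10^9 Mt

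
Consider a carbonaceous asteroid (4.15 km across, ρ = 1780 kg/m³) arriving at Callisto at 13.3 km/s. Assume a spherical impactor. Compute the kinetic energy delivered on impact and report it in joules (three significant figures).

E ≈ 5.89 × 10^21 J

d = 4150 m; v = 13300 m/s.
Mass m = (π/6) ρ d³ = (π/6) × 1780 × (4150)³ = 6.661 × 10^13 kg
E = ½ m v² = 0.5 × 6.661 × 10^13 × (13300)² = 5.891 × 10^21 J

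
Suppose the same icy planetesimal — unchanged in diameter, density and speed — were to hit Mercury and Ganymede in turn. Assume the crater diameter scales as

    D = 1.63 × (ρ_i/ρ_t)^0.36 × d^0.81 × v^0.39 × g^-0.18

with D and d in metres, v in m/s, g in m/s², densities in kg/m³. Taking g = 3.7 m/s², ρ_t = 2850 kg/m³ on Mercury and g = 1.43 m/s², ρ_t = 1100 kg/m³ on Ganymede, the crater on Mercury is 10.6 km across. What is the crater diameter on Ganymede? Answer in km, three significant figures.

D ≈ 17.7 km

The impactor-only factors (d, v, ρ_i) cancel in the ratio, leaving D_Ganymede/D_Mercury = (g_Ganymede/g_Mercury)^-0.18 · (ρ_t,Mercury/ρ_t,Ganymede)^0.36.
(1.43/3.7)^-0.18 = 0.3865^-0.18 = 1.187
(2850/1100)^0.36 = 2.591^0.36 = 1.409
Ratio = 1.187 × 1.409 = 1.672
D_Ganymede = 1.672 × 10.6 km = 17.7 km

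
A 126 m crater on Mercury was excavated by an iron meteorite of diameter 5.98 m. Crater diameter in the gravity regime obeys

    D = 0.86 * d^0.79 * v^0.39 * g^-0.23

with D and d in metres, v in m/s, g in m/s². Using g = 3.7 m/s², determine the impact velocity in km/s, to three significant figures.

v ≈ 20.7 km/s

Rearranging for v: v = [D / (0.86 · 5.98^0.79 · 3.7^-0.23)]^(1/0.39).
5.98^0.79 = 4.108
3.7^-0.23 = 0.7401
Denominator = 0.86 × 4.108 × 0.7401 = 2.615
D / 2.615 = 126 / 2.615 = 48.18
v = 48.18^(1/0.39) = 48.18^2.5641 = 20656 m/s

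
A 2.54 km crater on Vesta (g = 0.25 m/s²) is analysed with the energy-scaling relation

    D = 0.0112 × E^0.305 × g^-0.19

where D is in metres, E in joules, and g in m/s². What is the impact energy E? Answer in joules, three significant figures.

Rearranging: E = [D / (0.0112 · g^-0.19)]^(1/0.305).
D = 2540 m.
g^-0.19 = 0.25^-0.19 = 1.301
D / (0.0112 × 1.301) = 2540 / (0.01457) = 1.743 × 10^5
E = (1.743 × 10^5)^3.2787 = 1.530 × 10^17 J

E ≈ 1.53 × 10^17 J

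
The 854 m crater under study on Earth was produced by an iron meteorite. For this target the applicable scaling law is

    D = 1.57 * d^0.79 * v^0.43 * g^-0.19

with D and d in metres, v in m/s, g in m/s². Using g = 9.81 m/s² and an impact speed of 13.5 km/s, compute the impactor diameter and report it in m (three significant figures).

d ≈ 28.4 m

Rearranging for d: d = [D / (1.57 · 13500^0.43 · 9.81^-0.19)]^(1/0.79).
13500^0.43 = 59.71
9.81^-0.19 = 0.6480
Denominator = 1.57 × 59.71 × 0.6480 = 60.75
D / 60.75 = 854 / 60.75 = 14.06
d = 14.06^(1/0.79) = 14.06^1.2658 = 28.39 m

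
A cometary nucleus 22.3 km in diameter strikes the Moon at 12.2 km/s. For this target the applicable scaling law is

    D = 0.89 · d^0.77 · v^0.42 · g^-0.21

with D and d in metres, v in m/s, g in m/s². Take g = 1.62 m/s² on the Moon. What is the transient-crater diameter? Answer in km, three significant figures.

D ≈ 93.3 km

In SI units: d = 22300 m, v = 12200 m/s.
d^0.77 = 22300^0.77 = 2229
v^0.42 = 12200^0.42 = 52.03
g^-0.21 = 1.62^-0.21 = 0.9037
D = 0.89 × 2229 × 52.03 × 0.9037 = 93278 m
   = 93.28 km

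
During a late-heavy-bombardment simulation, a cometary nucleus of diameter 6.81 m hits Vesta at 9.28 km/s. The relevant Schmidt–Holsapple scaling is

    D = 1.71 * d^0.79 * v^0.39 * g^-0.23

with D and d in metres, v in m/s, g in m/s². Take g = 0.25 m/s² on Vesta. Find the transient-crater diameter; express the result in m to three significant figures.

In SI units: v = 9280 m/s.
d^0.79 = 6.81^0.79 = 4.552
v^0.39 = 9280^0.39 = 35.26
g^-0.23 = 0.25^-0.23 = 1.376
D = 1.71 × 4.552 × 35.26 × 1.376 = 377.7 m

D ≈ 378 m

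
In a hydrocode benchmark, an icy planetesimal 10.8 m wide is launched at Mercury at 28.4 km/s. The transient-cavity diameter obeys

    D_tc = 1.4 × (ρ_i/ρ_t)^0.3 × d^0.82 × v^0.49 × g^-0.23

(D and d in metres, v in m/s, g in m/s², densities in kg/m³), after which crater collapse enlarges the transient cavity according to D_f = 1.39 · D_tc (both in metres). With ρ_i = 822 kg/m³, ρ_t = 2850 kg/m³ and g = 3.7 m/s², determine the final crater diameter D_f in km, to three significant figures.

v = 28400 m/s.
(ρ_i/ρ_t)^0.3 = (822/2850)^0.3 = 0.6887
d^0.82 = 10.8^0.82 = 7.037
v^0.49 = 28400^0.49 = 152.1
g^-0.23 = 3.7^-0.23 = 0.7401
D_tc = 1.4 × 0.6887 × 7.037 × 152.1 × 0.7401 = 763.8 m
D_f = 1.39 × 763.8 = 1062 m
     = 1.062 km

D_f ≈ 1.06 km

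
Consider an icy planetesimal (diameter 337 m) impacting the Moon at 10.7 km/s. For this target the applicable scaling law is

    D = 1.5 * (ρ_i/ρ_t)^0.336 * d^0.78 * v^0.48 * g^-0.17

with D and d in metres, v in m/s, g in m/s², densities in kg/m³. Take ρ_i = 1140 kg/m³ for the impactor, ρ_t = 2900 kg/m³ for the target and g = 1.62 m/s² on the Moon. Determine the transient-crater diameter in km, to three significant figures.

In SI units: v = 10700 m/s.
(ρ_i/ρ_t)^0.336 = (1140/2900)^0.336 = 0.7307
d^0.78 = 337^0.78 = 93.66
v^0.48 = 10700^0.48 = 85.92
g^-0.17 = 1.62^-0.17 = 0.9213
D = 1.5 × 0.7307 × 93.66 × 85.92 × 0.9213 = 8126 m
   = 8.126 km

D ≈ 8.13 km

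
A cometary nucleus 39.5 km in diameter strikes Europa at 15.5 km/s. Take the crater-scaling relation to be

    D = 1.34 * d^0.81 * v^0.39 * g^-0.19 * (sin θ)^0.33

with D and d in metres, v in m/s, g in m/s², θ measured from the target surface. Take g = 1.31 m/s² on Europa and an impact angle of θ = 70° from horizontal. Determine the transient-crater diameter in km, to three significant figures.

D ≈ 284 km

In SI units: d = 39500 m, v = 15500 m/s.
d^0.81 = 39500^0.81 = 5287
v^0.39 = 15500^0.39 = 43.08
g^-0.19 = 1.31^-0.19 = 0.9500
(sin 70°)^0.33 = 0.9397^0.33 = 0.9797
D = 1.34 × 5287 × 43.08 × 0.9500 × 0.9797 = 2.841 × 10^5 m
   = 284.1 km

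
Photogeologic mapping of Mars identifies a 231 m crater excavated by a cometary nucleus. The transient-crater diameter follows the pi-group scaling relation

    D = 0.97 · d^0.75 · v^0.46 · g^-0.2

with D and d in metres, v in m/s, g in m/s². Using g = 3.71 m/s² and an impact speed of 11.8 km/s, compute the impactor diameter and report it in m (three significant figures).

Rearranging for d: d = [D / (0.97 · 11800^0.46 · 3.71^-0.2)]^(1/0.75).
11800^0.46 = 74.66
3.71^-0.2 = 0.7694
Denominator = 0.97 × 74.66 × 0.7694 = 55.72
D / 55.72 = 231 / 55.72 = 4.146
d = 4.146^(1/0.75) = 4.146^1.3333 = 6.660 m

d ≈ 6.66 m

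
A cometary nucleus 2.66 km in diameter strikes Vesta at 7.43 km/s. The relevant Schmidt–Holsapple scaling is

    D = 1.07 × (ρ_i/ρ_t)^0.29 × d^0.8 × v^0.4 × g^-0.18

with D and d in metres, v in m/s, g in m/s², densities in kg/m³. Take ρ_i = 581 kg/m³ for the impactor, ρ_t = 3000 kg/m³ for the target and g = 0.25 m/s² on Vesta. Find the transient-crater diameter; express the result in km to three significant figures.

D ≈ 16.6 km

In SI units: d = 2660 m, v = 7430 m/s.
(ρ_i/ρ_t)^0.29 = (581/3000)^0.29 = 0.6212
d^0.8 = 2660^0.8 = 549.4
v^0.4 = 7430^0.4 = 35.35
g^-0.18 = 0.25^-0.18 = 1.283
D = 1.07 × 0.6212 × 549.4 × 35.35 × 1.283 = 16562 m
   = 16.56 km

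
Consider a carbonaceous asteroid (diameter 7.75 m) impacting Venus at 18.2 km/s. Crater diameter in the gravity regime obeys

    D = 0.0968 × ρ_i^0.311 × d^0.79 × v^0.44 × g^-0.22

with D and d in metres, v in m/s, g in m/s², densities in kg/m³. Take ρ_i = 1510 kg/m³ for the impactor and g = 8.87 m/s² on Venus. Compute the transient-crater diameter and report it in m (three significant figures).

D ≈ 220 m

In SI units: v = 18200 m/s.
ρ_i^0.311 = 1510^0.311 = 9.742
d^0.79 = 7.75^0.79 = 5.041
v^0.44 = 18200^0.44 = 74.89
g^-0.22 = 8.87^-0.22 = 0.6187
D = 0.0968 × 9.742 × 5.041 × 74.89 × 0.6187 = 220.3 m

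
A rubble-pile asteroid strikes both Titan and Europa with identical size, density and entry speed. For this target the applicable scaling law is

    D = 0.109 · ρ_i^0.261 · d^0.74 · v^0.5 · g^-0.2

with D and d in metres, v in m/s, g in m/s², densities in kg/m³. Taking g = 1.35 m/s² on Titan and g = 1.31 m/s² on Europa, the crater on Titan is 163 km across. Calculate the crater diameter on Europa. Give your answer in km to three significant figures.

All impactor-dependent factors cancel in the ratio, leaving D_Europa/D_Titan = (g_Europa/g_Titan)^-0.2.
(1.31/1.35)^-0.2 = 0.9704^-0.2 = 1.006
D_Europa = 1.006 × 163 km = 164 km

D ≈ 164 km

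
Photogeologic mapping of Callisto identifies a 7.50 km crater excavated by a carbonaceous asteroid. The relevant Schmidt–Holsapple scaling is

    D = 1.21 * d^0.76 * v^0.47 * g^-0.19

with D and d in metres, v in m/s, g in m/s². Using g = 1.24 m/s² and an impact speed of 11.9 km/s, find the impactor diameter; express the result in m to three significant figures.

Rearranging for d: d = [D / (1.21 · 11900^0.47 · 1.24^-0.19)]^(1/0.76).
D = 7500 m.
11900^0.47 = 82.32
1.24^-0.19 = 0.9600
Denominator = 1.21 × 82.32 × 0.9600 = 95.62
D / 95.62 = 7500 / 95.62 = 78.44
d = 78.44^(1/0.76) = 78.44^1.3158 = 311.1 m

d ≈ 311 m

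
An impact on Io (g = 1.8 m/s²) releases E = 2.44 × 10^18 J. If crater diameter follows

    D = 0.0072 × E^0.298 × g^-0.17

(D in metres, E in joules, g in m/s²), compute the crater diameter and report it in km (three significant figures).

E^0.298 = (2.44 × 10^18)^0.298 = 3.016 × 10^5
g^-0.17 = 1.8^-0.17 = 0.9049
D = 0.0072 × 3.016 × 10^5 × 0.9049 = 1965 m
   = 1.965 km

D ≈ 1.97 km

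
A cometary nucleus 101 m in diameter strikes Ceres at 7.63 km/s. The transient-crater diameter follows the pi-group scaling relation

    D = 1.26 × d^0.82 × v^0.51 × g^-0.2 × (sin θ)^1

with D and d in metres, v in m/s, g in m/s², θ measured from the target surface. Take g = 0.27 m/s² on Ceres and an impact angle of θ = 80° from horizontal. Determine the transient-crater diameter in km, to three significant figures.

In SI units: v = 7630 m/s.
d^0.82 = 101^0.82 = 44.01
v^0.51 = 7630^0.51 = 95.52
g^-0.2 = 0.27^-0.2 = 1.299
(sin 80°)^1 = 0.9848^1 = 0.9848
D = 1.26 × 44.01 × 95.52 × 1.299 × 0.9848 = 6776 m
   = 6.776 km

D ≈ 6.78 km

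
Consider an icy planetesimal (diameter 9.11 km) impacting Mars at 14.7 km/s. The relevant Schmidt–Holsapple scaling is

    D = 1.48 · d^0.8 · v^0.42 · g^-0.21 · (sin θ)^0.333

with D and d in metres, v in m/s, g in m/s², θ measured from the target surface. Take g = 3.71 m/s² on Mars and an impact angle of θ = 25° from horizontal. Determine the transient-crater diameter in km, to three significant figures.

In SI units: d = 9110 m, v = 14700 m/s.
d^0.8 = 9110^0.8 = 1471
v^0.42 = 14700^0.42 = 56.27
g^-0.21 = 3.71^-0.21 = 0.7593
(sin 25°)^0.333 = 0.4226^0.333 = 0.7506
D = 1.48 × 1471 × 56.27 × 0.7593 × 0.7506 = 69819 m
   = 69.82 km

D ≈ 69.8 km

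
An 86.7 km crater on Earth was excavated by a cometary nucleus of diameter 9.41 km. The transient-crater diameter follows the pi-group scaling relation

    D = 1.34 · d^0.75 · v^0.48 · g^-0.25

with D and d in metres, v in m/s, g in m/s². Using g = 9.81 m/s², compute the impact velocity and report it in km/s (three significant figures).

Rearranging for v: v = [D / (1.34 · 9410^0.75 · 9.81^-0.25)]^(1/0.48).
D = 86700 m.
9410^0.75 = 955.4
9.81^-0.25 = 0.5650
Denominator = 1.34 × 955.4 × 0.5650 = 723.3
D / 723.3 = 86700 / 723.3 = 119.9
v = 119.9^(1/0.48) = 119.9^2.0833 = 21419 m/s

v ≈ 21.4 km/s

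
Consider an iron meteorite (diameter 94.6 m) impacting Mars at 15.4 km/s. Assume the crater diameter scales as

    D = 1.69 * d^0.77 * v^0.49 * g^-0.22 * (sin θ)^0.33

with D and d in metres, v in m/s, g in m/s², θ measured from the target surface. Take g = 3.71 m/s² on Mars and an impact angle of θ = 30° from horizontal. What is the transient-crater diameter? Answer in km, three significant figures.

In SI units: v = 15400 m/s.
d^0.77 = 94.6^0.77 = 33.22
v^0.49 = 15400^0.49 = 112.7
g^-0.22 = 3.71^-0.22 = 0.7494
(sin 30°)^0.33 = 0.5000^0.33 = 0.7955
D = 1.69 × 33.22 × 112.7 × 0.7494 × 0.7955 = 3772 m
   = 3.772 km

D ≈ 3.77 km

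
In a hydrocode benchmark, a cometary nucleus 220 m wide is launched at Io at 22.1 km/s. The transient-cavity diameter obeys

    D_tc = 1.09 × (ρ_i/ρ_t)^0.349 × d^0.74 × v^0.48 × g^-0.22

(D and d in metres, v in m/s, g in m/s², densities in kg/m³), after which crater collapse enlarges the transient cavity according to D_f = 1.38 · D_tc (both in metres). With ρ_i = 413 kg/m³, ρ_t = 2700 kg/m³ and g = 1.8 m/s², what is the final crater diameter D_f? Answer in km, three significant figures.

D_f ≈ 4.52 km

v = 22100 m/s.
(ρ_i/ρ_t)^0.349 = (413/2700)^0.349 = 0.5193
d^0.74 = 220^0.74 = 54.12
v^0.48 = 22100^0.48 = 121.7
g^-0.22 = 1.8^-0.22 = 0.8787
D_tc = 1.09 × 0.5193 × 54.12 × 121.7 × 0.8787 = 3276 m
D_f = 1.38 × 3276 = 4521 m
     = 4.521 km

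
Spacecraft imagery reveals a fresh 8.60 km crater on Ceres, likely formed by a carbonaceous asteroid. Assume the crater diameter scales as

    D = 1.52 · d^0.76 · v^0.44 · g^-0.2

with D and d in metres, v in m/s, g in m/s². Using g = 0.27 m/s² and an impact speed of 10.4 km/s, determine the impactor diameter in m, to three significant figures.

d ≈ 290 m

Rearranging for d: d = [D / (1.52 · 10400^0.44 · 0.27^-0.2)]^(1/0.76).
D = 8600 m.
10400^0.44 = 58.55
0.27^-0.2 = 1.299
Denominator = 1.52 × 58.55 × 1.299 = 115.6
D / 115.6 = 8600 / 115.6 = 74.39
d = 74.39^(1/0.76) = 74.39^1.3158 = 290.1 m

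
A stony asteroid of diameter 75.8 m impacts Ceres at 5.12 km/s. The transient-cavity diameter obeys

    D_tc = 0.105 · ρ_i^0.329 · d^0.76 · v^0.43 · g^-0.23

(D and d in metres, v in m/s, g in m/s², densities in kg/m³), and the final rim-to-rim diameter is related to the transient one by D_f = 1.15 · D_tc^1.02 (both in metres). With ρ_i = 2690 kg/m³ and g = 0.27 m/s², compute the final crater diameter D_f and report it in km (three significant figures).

v = 5120 m/s.
ρ_i^0.329 = 2690^0.329 = 13.44
d^0.76 = 75.8^0.76 = 26.83
v^0.43 = 5120^0.43 = 39.35
g^-0.23 = 0.27^-0.23 = 1.351
D_tc = 0.105 × 13.44 × 26.83 × 39.35 × 1.351 = 2013 m
D_f = 1.15 × (2013)^1.02 = 2695 m
     = 2.695 km

D_f ≈ 2.70 km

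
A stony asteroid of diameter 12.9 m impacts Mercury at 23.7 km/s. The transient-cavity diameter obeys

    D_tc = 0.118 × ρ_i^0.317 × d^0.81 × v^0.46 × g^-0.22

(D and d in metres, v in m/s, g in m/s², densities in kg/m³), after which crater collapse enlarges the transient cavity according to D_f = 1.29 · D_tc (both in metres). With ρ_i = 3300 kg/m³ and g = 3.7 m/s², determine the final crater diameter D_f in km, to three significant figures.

v = 23700 m/s.
ρ_i^0.317 = 3300^0.317 = 13.04
d^0.81 = 12.9^0.81 = 7.936
v^0.46 = 23700^0.46 = 102.9
g^-0.22 = 3.7^-0.22 = 0.7499
D_tc = 0.118 × 13.04 × 7.936 × 102.9 × 0.7499 = 942.3 m
D_f = 1.29 × 942.3 = 1216 m
     = 1.216 km

D_f ≈ 1.22 km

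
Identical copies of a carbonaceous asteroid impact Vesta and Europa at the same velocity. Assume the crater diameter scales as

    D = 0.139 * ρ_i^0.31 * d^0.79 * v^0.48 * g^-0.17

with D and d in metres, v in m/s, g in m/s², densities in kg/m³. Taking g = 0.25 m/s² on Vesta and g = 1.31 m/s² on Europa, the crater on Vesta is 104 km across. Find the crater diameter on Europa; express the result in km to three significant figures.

All impactor-dependent factors cancel in the ratio, leaving D_Europa/D_Vesta = (g_Europa/g_Vesta)^-0.17.
(1.31/0.25)^-0.17 = 5.240^-0.17 = 0.7546
D_Europa = 0.7546 × 104 km = 78.5 km

D ≈ 78.5 km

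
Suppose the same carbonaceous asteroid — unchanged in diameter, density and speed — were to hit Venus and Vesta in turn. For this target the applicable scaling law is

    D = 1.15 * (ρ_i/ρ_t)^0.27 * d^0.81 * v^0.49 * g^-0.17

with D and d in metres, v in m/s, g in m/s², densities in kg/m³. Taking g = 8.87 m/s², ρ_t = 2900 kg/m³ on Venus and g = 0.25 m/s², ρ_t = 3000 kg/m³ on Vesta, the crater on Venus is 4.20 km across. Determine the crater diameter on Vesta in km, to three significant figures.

D ≈ 7.63 km

The impactor-only factors (d, v, ρ_i) cancel in the ratio, leaving D_Vesta/D_Venus = (g_Vesta/g_Venus)^-0.17 · (ρ_t,Venus/ρ_t,Vesta)^0.27.
(0.25/8.87)^-0.17 = 0.02818^-0.17 = 1.834
(2900/3000)^0.27 = 0.9667^0.27 = 0.9909
Ratio = 1.834 × 0.9909 = 1.817
D_Vesta = 1.817 × 4.20 km = 7.63 km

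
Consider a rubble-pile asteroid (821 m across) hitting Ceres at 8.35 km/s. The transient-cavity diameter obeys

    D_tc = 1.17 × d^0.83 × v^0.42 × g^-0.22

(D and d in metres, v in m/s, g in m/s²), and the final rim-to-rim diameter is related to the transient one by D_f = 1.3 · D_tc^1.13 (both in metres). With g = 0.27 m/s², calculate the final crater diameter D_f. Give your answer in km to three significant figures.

v = 8350 m/s.
d^0.83 = 821^0.83 = 262.4
v^0.42 = 8350^0.42 = 44.37
g^-0.22 = 0.27^-0.22 = 1.334
D_tc = 1.17 × 262.4 × 44.37 × 1.334 = 18170 m
D_f = 1.3 × (18170)^1.13 = 84531 m
     = 84.53 km

D_f ≈ 84.5 km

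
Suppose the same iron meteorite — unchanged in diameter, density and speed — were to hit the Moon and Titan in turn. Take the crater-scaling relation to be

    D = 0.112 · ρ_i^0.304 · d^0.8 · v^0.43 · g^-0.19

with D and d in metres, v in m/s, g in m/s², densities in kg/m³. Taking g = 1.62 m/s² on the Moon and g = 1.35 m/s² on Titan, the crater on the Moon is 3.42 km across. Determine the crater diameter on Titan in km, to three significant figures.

D ≈ 3.54 km

All impactor-dependent factors cancel in the ratio, leaving D_Titan/D_Moon = (g_Titan/g_Moon)^-0.19.
(1.35/1.62)^-0.19 = 0.8333^-0.19 = 1.035
D_Titan = 1.035 × 3.42 km = 3.54 km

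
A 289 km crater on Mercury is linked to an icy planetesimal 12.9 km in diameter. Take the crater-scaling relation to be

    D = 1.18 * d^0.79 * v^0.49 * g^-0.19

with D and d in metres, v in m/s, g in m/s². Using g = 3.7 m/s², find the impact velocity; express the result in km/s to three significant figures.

v ≈ 39.0 km/s

Rearranging for v: v = [D / (1.18 · 12900^0.79 · 3.7^-0.19)]^(1/0.49).
D = 289000 m.
12900^0.79 = 1768
3.7^-0.19 = 0.7799
Denominator = 1.18 × 1768 × 0.7799 = 1627
D / 1627 = 289000 / 1627 = 177.6
v = 177.6^(1/0.49) = 177.6^2.0408 = 38964 m/s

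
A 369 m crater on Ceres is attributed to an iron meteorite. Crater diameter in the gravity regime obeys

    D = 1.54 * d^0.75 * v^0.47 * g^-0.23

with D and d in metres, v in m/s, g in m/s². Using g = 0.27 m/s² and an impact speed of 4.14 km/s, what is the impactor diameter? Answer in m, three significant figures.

d ≈ 5.39 m

Rearranging for d: d = [D / (1.54 · 4140^0.47 · 0.27^-0.23)]^(1/0.75).
4140^0.47 = 50.12
0.27^-0.23 = 1.351
Denominator = 1.54 × 50.12 × 1.351 = 104.3
D / 104.3 = 369 / 104.3 = 3.538
d = 3.538^(1/0.75) = 3.538^1.3333 = 5.391 m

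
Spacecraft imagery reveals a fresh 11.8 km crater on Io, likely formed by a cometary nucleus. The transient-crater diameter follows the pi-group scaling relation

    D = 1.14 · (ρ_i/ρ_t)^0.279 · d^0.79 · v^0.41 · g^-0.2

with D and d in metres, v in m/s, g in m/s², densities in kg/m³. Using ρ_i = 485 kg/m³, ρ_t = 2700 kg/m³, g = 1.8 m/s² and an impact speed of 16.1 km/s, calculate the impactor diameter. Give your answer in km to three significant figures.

Rearranging for d: d = [D / (1.14 · (485/2700)^0.279 · 16100^0.41 · 1.8^-0.2)]^(1/0.79).
D = 11800 m.
(485/2700)^0.279 = 0.6194
16100^0.41 = 53.06
1.8^-0.2 = 0.8891
Denominator = 1.14 × 0.6194 × 53.06 × 0.8891 = 33.31
D / 33.31 = 11800 / 33.31 = 354.2
d = 354.2^(1/0.79) = 354.2^1.2658 = 1686 m

d ≈ 1.69 km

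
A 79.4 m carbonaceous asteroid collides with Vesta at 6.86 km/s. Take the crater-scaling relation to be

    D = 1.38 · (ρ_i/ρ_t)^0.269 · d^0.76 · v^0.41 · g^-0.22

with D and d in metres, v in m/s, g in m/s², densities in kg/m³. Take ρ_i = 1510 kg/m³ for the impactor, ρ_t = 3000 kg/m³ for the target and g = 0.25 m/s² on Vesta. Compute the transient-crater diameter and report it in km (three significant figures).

In SI units: v = 6860 m/s.
(ρ_i/ρ_t)^0.269 = (1510/3000)^0.269 = 0.8314
d^0.76 = 79.4^0.76 = 27.79
v^0.41 = 6860^0.41 = 37.40
g^-0.22 = 0.25^-0.22 = 1.357
D = 1.38 × 0.8314 × 27.79 × 37.40 × 1.357 = 1618 m
   = 1.618 km

D ≈ 1.62 km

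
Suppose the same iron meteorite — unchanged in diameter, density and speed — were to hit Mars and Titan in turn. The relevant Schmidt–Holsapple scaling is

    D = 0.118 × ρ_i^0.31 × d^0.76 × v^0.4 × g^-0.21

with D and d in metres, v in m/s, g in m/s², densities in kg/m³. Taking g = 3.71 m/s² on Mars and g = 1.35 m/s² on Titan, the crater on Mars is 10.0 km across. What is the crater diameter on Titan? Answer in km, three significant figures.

All impactor-dependent factors cancel in the ratio, leaving D_Titan/D_Mars = (g_Titan/g_Mars)^-0.21.
(1.35/3.71)^-0.21 = 0.3639^-0.21 = 1.236
D_Titan = 1.236 × 10.0 km = 12.4 km

D ≈ 12.4 km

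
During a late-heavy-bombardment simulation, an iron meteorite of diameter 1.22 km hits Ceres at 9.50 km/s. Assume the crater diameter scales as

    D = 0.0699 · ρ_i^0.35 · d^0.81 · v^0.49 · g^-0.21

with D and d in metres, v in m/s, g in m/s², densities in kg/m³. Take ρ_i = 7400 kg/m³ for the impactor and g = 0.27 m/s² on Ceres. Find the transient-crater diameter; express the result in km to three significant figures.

In SI units: d = 1220 m, v = 9500 m/s.
ρ_i^0.35 = 7400^0.35 = 22.61
d^0.81 = 1220^0.81 = 316.2
v^0.49 = 9500^0.49 = 88.94
g^-0.21 = 0.27^-0.21 = 1.316
D = 0.0699 × 22.61 × 316.2 × 88.94 × 1.316 = 58491 m
   = 58.49 km

D ≈ 58.5 km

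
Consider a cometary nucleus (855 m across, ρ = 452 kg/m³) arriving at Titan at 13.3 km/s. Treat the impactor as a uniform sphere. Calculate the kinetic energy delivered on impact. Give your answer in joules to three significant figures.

v = 13300 m/s.
Mass m = (π/6) ρ d³ = (π/6) × 452 × (855)³ = 1.479 × 10^11 kg
E = ½ m v² = 0.5 × 1.479 × 10^11 × (13300)² = 1.308 × 10^19 J

E ≈ 1.31 × 10^19 J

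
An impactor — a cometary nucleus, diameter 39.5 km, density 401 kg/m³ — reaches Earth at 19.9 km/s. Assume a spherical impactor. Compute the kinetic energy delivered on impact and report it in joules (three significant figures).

E ≈ 2.56 × 10^24 J

d = 39500 m; v = 19900 m/s.
Mass m = (π/6) ρ d³ = (π/6) × 401 × (39500)³ = 1.294 × 10^16 kg
E = ½ m v² = 0.5 × 1.294 × 10^16 × (19900)² = 2.562 × 10^24 J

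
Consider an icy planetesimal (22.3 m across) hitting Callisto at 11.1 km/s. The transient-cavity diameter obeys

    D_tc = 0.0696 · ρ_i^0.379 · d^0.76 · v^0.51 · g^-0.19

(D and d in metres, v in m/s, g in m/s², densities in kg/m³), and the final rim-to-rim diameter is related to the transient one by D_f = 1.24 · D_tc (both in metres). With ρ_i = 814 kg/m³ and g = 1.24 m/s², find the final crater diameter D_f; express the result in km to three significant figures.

D_f ≈ 1.29 km

v = 11100 m/s.
ρ_i^0.379 = 814^0.379 = 12.68
d^0.76 = 22.3^0.76 = 10.59
v^0.51 = 11100^0.51 = 115.6
g^-0.19 = 1.24^-0.19 = 0.9600
D_tc = 0.0696 × 12.68 × 10.59 × 115.6 × 0.9600 = 1037 m
D_f = 1.24 × 1037 = 1286 m
     = 1.286 km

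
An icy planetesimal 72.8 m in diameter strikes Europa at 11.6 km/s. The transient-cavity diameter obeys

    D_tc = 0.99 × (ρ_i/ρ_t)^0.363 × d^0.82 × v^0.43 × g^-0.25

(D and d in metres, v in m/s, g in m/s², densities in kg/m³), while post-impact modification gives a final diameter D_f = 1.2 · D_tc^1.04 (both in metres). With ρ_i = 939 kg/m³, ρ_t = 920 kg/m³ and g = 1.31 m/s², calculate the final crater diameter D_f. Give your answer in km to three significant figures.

D_f ≈ 2.84 km

v = 11600 m/s.
(ρ_i/ρ_t)^0.363 = (939/920)^0.363 = 1.007
d^0.82 = 72.8^0.82 = 33.65
v^0.43 = 11600^0.43 = 55.94
g^-0.25 = 1.31^-0.25 = 0.9347
D_tc = 0.99 × 1.007 × 33.65 × 55.94 × 0.9347 = 1754 m
D_f = 1.2 × (1754)^1.04 = 2838 m
     = 2.838 km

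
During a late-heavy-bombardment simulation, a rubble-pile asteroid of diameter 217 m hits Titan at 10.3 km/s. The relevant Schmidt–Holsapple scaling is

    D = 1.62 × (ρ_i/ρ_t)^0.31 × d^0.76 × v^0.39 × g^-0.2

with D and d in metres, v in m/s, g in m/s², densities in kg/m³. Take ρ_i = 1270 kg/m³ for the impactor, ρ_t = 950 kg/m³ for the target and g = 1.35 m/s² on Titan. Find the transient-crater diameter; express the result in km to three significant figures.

D ≈ 3.66 km

In SI units: v = 10300 m/s.
(ρ_i/ρ_t)^0.31 = (1270/950)^0.31 = 1.094
d^0.76 = 217^0.76 = 59.66
v^0.39 = 10300^0.39 = 36.73
g^-0.2 = 1.35^-0.2 = 0.9417
D = 1.62 × 1.094 × 59.66 × 36.73 × 0.9417 = 3657 m
   = 3.657 km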